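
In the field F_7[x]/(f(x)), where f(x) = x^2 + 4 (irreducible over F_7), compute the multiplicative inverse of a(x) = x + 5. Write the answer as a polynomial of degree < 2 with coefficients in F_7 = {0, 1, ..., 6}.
a(x)^(-1) ≡ 6x + 5 (mod f(x))

Since f is irreducible over F_7, F_7[x]/(f) is a field and a(x) ≠ 0 has an inverse. Apply the extended Euclidean algorithm to f(x) and a(x) in F_7[x]: f(x) = (x + 2)·a(x) + (1). The last nonzero remainder is the constant 1 = gcd(f, a) in F_7. Back-substituting through the division chain expresses 1 = s(x)·a(x) + t(x)·f(x) with s(x) ≡ 6x + 5 (mod f), so a(x)^(-1) ≡ s(x) = 6x + 5 (mod f). Check: (x + 5)·(6x + 5) = 6x^2 + 4 ≡ 1 (mod x^2 + 4).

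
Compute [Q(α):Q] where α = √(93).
[Q(α):Q] = 2

[Q(α):Q] equals the degree of the minimal polynomial of α. Here α^2 = 93 and x^2 - 93 is irreducible (d = 93 is squarefree, ≠ 1, hence not a square), so deg(m_α) = 2. Thus [Q(α):Q] = 2.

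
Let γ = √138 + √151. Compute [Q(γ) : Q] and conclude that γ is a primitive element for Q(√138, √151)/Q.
[Q(γ) : Q] = 4 (equivalently, Q(γ) = Q(√138, √151))

Obviously Q(γ) ⊆ Q(√138, √151), and [Q(√138, √151):Q] = 4 (since 138, 151 are distinct squarefree integers > 1 with 20838 not a perfect square). To show equality we compute the minimal polynomial of γ. From γ = √138 + √151: γ^2 = 138 + 2√(20838) + 151 = 289 + 2√(20838), so γ^2 - 289 = 2√(20838); squaring, (γ^2 - 289)^2 = 4·20838, i.e. γ^4 - 578γ^2 + 83521 - 83352 = 0, i.e. γ^4 - 578γ^2 + 169 = 0. So γ is a root of x^4 - 578x^2 + 169. This polynomial is irreducible over Q: it has no rational root (each ±√138 ± √151 is irrational), and any factorization into two quadratics over Q would force √(20838) ∈ Q (pairing opposite roots) or √138, √151 ∈ Q (other pairings), all impossible. Hence [Q(γ):Q] = 4 = [Q(√138, √151):Q], so Q(γ) = Q(√138, √151).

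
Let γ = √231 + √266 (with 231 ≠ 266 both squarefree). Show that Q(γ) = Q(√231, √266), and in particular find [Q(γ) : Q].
[Q(γ) : Q] = 4 (equivalently, Q(γ) = Q(√231, √266))

Obviously Q(γ) ⊆ Q(√231, √266), and [Q(√231, √266):Q] = 4 (since 231, 266 are distinct squarefree integers > 1 with 61446 not a perfect square). To show equality we compute the minimal polynomial of γ. From γ = √231 + √266: γ^2 = 231 + 2√(61446) + 266 = 497 + 2√(61446), so γ^2 - 497 = 2√(61446); squaring, (γ^2 - 497)^2 = 4·61446, i.e. γ^4 - 994γ^2 + 247009 - 245784 = 0, i.e. γ^4 - 994γ^2 + 1225 = 0. So γ is a root of x^4 - 994x^2 + 1225. This polynomial is irreducible over Q: it has no rational root (each ±√231 ± √266 is irrational), and any factorization into two quadratics over Q would force √(61446) ∈ Q (pairing opposite roots) or √231, √266 ∈ Q (other pairings), all impossible. Hence [Q(γ):Q] = 4 = [Q(√231, √266):Q], so Q(γ) = Q(√231, √266).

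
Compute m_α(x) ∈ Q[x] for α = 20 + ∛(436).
m_α(x) = x^3 - 60x^2 + 1200x - 8436

Set β = α - 20 = ∛(436), so β^3 = 436. Then (α - 20)^3 - 436 = 0, i.e. α is a root of g(x) = (x - 20)^3 - 436 = x^3 - 60x^2 + 1200x - 8436. Since g(x) = h(x - 20) where h(x) = x^3 - 436, and h is irreducible over Q (because 436 is not a perfect cube, so h has no rational root, and a monic cubic with no rational root is irreducible), g is also irreducible (irreducibility is preserved under the substitution x → x - 20). Hence m_α(x) = x^3 - 60x^2 + 1200x - 8436.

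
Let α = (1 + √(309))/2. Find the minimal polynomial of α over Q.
m_α(x) = x^2 - x - 77

From 2α - 1 = √(309), squaring gives (2α - 1)^2 = 309, i.e. 4α^2 - 4α + 1 = 309, so α^2 - α + (1 - 309)/4 = 0. Since 309 ≡ 1 (mod 4), (1 - 309)/4 = -77 ∈ Z. The polynomial x^2 - x - 77 has discriminant 1 - 4·(-77) = 309, which is not a perfect square in Q (d = 309 is squarefree and ≠ 1), so x^2 - x - 77 is irreducible over Q. It is the minimal polynomial of α.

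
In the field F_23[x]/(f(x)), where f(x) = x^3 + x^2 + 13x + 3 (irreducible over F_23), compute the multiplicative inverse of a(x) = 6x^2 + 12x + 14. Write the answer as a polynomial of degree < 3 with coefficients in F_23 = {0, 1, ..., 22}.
a(x)^(-1) ≡ 21x^2 + 17x + 21 (mod f(x))

Since f is irreducible over F_23, F_23[x]/(f) is a field and a(x) ≠ 0 has an inverse. Apply the extended Euclidean algorithm to f(x) and a(x) in F_23[x]: f(x) = (4x + 19)·a(x) + (5x + 13);  a(x) = (15x + 14)·(5x + 13) + (16). The last nonzero remainder is the constant 16 = gcd(f, a) in F_23. Back-substituting through the division chain expresses 16 = s(x)·a(x) + t(x)·f(x) with s(x) ≡ 14x^2 + 19x + 14 (mod f), so (14x^2 + 19x + 14)·a(x) ≡ 16 (mod f). Multiplying by 16^(-1) ≡ 13 in F_23 gives a(x)^(-1) ≡ 13·(14x^2 + 19x + 14) ≡ 21x^2 + 17x + 21 (mod f). Check: (6x^2 + 12x + 14)·(21x^2 + 17x + 21) = 11x^4 + 9x^3 + 3x^2 + 7x + 18 ≡ 1 (mod x^3 + x^2 + 13x + 3).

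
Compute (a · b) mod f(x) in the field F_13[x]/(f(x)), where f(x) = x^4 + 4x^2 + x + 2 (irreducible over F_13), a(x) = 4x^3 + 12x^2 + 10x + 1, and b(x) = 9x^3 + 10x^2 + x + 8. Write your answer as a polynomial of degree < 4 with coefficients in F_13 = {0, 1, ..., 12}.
a · b ≡ 6x^3 + 6x^2 + x + 11 (mod f(x))

Multiply in F_13[x]: a(x)·b(x) = (4x^3 + 12x^2 + 10x + 1)·(9x^3 + 10x^2 + x + 8) = 10x^6 + 5x^5 + 6x^4 + 10x^3 + 12x^2 + 3x + 8. This has degree ≥ 4, so divide by f(x) over F_13: 10x^6 + 5x^5 + 6x^4 + 10x^3 + 12x^2 + 3x + 8 = (10x^2 + 5x + 5)·(x^4 + 4x^2 + x + 2) + (6x^3 + 6x^2 + x + 11). Hence a·b ≡ 6x^3 + 6x^2 + x + 11 (mod f). (F_13[x]/(f) is a field with 13^4 = 28561 elements since f is irreducible of degree 4.)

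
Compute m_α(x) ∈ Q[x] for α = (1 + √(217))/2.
m_α(x) = x^2 - x - 54

From 2α - 1 = √(217), squaring gives (2α - 1)^2 = 217, i.e. 4α^2 - 4α + 1 = 217, so α^2 - α + (1 - 217)/4 = 0. Since 217 ≡ 1 (mod 4), (1 - 217)/4 = -54 ∈ Z. The polynomial x^2 - x - 54 has discriminant 1 - 4·(-54) = 217, which is not a perfect square in Q (d = 217 is squarefree and ≠ 1), so x^2 - x - 54 is irreducible over Q. It is the minimal polynomial of α.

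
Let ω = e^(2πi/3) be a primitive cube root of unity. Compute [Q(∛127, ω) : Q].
[Q(∛127, ω) : Q] = 6

[Q(∛127):Q] = 3 (min poly x^3 - 127, irreducible since 127 is not a perfect cube). [Q(ω):Q] = 2 (min poly x^2 + x + 1). Since Q(∛127) ⊂ R and ω ∉ R, we have ω ∉ Q(∛127), so x^2 + x + 1 remains irreducible over Q(∛127) and [Q(∛127, ω) : Q(∛127)] = 2. By the tower law, [Q(∛127, ω) : Q] = 3 · 2 = 6. (In fact Q(∛127, ω) is the splitting field of x^3 - 127 over Q.)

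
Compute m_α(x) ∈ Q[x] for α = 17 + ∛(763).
m_α(x) = x^3 - 51x^2 + 867x - 5676

Set β = α - 17 = ∛(763), so β^3 = 763. Then (α - 17)^3 - 763 = 0, i.e. α is a root of g(x) = (x - 17)^3 - 763 = x^3 - 51x^2 + 867x - 5676. Since g(x) = h(x - 17) where h(x) = x^3 - 763, and h is irreducible over Q (because 763 is not a perfect cube, so h has no rational root, and a monic cubic with no rational root is irreducible), g is also irreducible (irreducibility is preserved under the substitution x → x - 17). Hence m_α(x) = x^3 - 51x^2 + 867x - 5676.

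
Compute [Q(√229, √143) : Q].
[Q(√229, √143) : Q] = 4

[Q(√229):Q] = 2 (min poly x^2 - 229, irreducible since 229 is squarefree > 1). For the top step, suppose √143 ∈ Q(√229), say √143 = c + d√229 with c, d ∈ Q. Squaring: 143 = c^2 + 229d^2 + 2cd√229. Since √229 ∉ Q this forces 2cd = 0. If d = 0 then √143 = c ∈ Q, contradicting 143 squarefree > 1. If c = 0 then 143 = 229d^2, so 229·143 = (229d)^2 is a perfect square in Q — but 229·143 = 32747 is not a perfect square (since 229 and 143 are distinct squarefree integers). Contradiction. Hence √143 ∉ Q(√229), so x^2 - 143 stays irreducible over Q(√229) and [Q(√229, √143) : Q(√229)] = 2. By the tower law, [Q(√229, √143) : Q] = 2 · 2 = 4.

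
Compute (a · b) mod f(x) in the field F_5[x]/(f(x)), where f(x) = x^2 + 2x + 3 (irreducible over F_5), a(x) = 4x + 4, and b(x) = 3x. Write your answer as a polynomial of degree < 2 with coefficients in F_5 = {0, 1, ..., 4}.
a · b ≡ 3x + 4 (mod f(x))

Multiply in F_5[x]: a(x)·b(x) = (4x + 4)·(3x) = 2x^2 + 2x. This has degree ≥ 2, so divide by f(x) over F_5: 2x^2 + 2x = (2)·(x^2 + 2x + 3) + (3x + 4). Hence a·b ≡ 3x + 4 (mod f). (F_5[x]/(f) is a field with 5^2 = 25 elements since f is irreducible of degree 2.)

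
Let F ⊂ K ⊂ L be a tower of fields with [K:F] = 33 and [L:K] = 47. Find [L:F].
[L:F] = 1551

The tower law says that for any tower of field extensions F ⊂ K ⊂ L with finite degrees, [L:F] = [L:K] · [K:F]. Here this gives [L:F] = 47 · 33 = 1551.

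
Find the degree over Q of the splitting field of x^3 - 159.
[K : Q] = 6

The roots of x^3 - 159 are ∛159, ω∛159, ω^2∛159 where ω = e^(2πi/3) is a primitive cube root of unity, so K = Q(∛159, ω). Now [Q(∛159):Q] = 3 (since 159 is not a perfect cube, x^3 - 159 is irreducible) and [Q(ω):Q] = 2. Both 2 and 3 divide [K:Q], and [K:Q] ≤ 3·2 = 6, so [K:Q] = 6. (Equivalently: Q(∛159) ⊂ R but ω ∉ R, so [K : Q(∛159)] = 2.)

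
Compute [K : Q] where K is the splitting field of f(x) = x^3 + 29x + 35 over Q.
[K : Q] = 6

By the rational root test, any rational root of the monic integer polynomial f(x) = x^3 + 29x + 35 must be an integer dividing the constant term 35, i.e. one of ±{1, 5, 7, 35}. Evaluating: f(1) = 65, f(-1) = 5, f(5) = 305, f(-5) = -235, f(7) = 581, f(-7) = -511, f(35) = 43925, f(-35) = -43855; none is 0, so f has no rational root and is therefore irreducible over Q (a cubic with no linear factor over a field is irreducible). For an irreducible cubic, the Galois group is A_3 or S_3 according as the discriminant disc(f) = -4a^3 - 27b^2 = -4·(29)^3 - 27·(35)^2 = -130631 is or is not a square in Q. Here disc(f) = -130631 is not a perfect square in Q, so the Galois group of f over Q is not contained in A_3 and must be all of S_3. The splitting field has degree |S_3| = 6 over Q, so [K : Q] = 6.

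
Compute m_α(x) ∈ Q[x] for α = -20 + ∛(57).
m_α(x) = x^3 + 60x^2 + 1200x + 7943

Set β = α + 20 = ∛(57), so β^3 = 57. Then (α + 20)^3 - 57 = 0, i.e. α is a root of g(x) = (x + 20)^3 - 57 = x^3 + 60x^2 + 1200x + 7943. Since g(x) = h(x + 20) where h(x) = x^3 - 57, and h is irreducible over Q (because 57 is not a perfect cube, so h has no rational root, and a monic cubic with no rational root is irreducible), g is also irreducible (irreducibility is preserved under the substitution x → x + 20). Hence m_α(x) = x^3 + 60x^2 + 1200x + 7943.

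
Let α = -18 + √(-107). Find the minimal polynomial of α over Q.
m_α(x) = x^2 + 36x + 431

From α + 18 = √(-107), squaring gives (α + 18)^2 = -107, i.e. α^2 + 36α + 324 = -107, so α^2 + 36α + 431 = 0. The discriminant of x^2 + 36x + 431 is (36)^2 - 4·(431) = 1296 - 1724 = -428, and 4·(-107) is not a perfect square in Q since -107 is squarefree and ≠ 1. Hence x^2 + 36x + 431 is irreducible over Q and is the minimal polynomial of α.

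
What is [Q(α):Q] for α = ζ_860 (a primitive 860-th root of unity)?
[Q(α):Q] = 336

The minimal polynomial of ζ_860 over Q is the 860-th cyclotomic polynomial Φ_860(x), which is irreducible over Q and has degree φ(860) = 336. Hence [Q(α):Q] = φ(860) = 336.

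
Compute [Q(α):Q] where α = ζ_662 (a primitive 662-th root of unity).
[Q(α):Q] = 330

The minimal polynomial of ζ_662 over Q is the 662-th cyclotomic polynomial Φ_662(x), which is irreducible over Q and has degree φ(662) = 330. Hence [Q(α):Q] = φ(662) = 330.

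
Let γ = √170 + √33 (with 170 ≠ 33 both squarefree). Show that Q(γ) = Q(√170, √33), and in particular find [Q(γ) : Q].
[Q(γ) : Q] = 4 (equivalently, Q(γ) = Q(√170, √33))

Obviously Q(γ) ⊆ Q(√170, √33), and [Q(√170, √33):Q] = 4 (since 170, 33 are distinct squarefree integers > 1 with 5610 not a perfect square). To show equality we compute the minimal polynomial of γ. From γ = √170 + √33: γ^2 = 170 + 2√(5610) + 33 = 203 + 2√(5610), so γ^2 - 203 = 2√(5610); squaring, (γ^2 - 203)^2 = 4·5610, i.e. γ^4 - 406γ^2 + 41209 - 22440 = 0, i.e. γ^4 - 406γ^2 + 18769 = 0. So γ is a root of x^4 - 406x^2 + 18769. This polynomial is irreducible over Q: it has no rational root (each ±√170 ± √33 is irrational), and any factorization into two quadratics over Q would force √(5610) ∈ Q (pairing opposite roots) or √170, √33 ∈ Q (other pairings), all impossible. Hence [Q(γ):Q] = 4 = [Q(√170, √33):Q], so Q(γ) = Q(√170, √33).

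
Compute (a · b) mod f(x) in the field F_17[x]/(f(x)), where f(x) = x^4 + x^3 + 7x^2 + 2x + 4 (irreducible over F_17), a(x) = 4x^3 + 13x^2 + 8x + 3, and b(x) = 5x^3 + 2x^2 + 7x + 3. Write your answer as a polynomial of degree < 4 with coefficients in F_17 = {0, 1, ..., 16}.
a · b ≡ 9x^3 + 13x^2 + 14x + 14 (mod f(x))

Multiply in F_17[x]: a(x)·b(x) = (4x^3 + 13x^2 + 8x + 3)·(5x^3 + 2x^2 + 7x + 3) = 3x^6 + 5x^5 + 9x^4 + 15x^3 + 16x^2 + 11x + 9. This has degree ≥ 4, so divide by f(x) over F_17: 3x^6 + 5x^5 + 9x^4 + 15x^3 + 16x^2 + 11x + 9 = (3x^2 + 2x + 3)·(x^4 + x^3 + 7x^2 + 2x + 4) + (9x^3 + 13x^2 + 14x + 14). Hence a·b ≡ 9x^3 + 13x^2 + 14x + 14 (mod f). (F_17[x]/(f) is a field with 17^4 = 83521 elements since f is irreducible of degree 4.)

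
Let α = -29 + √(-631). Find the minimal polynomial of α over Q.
m_α(x) = x^2 + 58x + 1472

From α + 29 = √(-631), squaring gives (α + 29)^2 = -631, i.e. α^2 + 58α + 841 = -631, so α^2 + 58α + 1472 = 0. The discriminant of x^2 + 58x + 1472 is (58)^2 - 4·(1472) = 3364 - 5888 = -2524, and 4·(-631) is not a perfect square in Q since -631 is squarefree and ≠ 1. Hence x^2 + 58x + 1472 is irreducible over Q and is the minimal polynomial of α.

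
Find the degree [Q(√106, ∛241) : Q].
[Q(√106, ∛241) : Q] = 6

Let L = Q(√106, ∛241). Since Q(√106) ⊂ L and [Q(√106):Q] = 2, the tower law gives 2 | [L:Q]. Likewise Q(∛241) ⊂ L with [Q(∛241):Q] = 3 (because 241 is not a perfect cube), so 3 | [L:Q]. As gcd(2,3) = 1, [L:Q] is divisible by 6. Conversely L is generated over Q by √106 and ∛241, so [L:Q] ≤ 2·3 = 6. Therefore [Q(√106, ∛241) : Q] = 6.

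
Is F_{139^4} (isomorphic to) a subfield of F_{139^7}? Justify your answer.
No: F_{139^4} is not a subfield of F_{139^7}

F_{p^m} embeds in F_{p^n} iff m | n. Here 4 ∤ 7 (since 7 = 1·4 + 3 with remainder 3 ≠ 0), so F_{139^4} is not a subfield of F_{139^7}. Equivalently: if it were, the tower law would give 4 = [F_{139^4}:F_139] dividing [F_{139^7}:F_139] = 7, contradiction.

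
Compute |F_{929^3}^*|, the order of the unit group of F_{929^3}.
|F_{929^3}^*| = 801765088

F_{929^3} has 929^3 = 801765089 elements; its multiplicative group consists of all nonzero elements, so |F_{929^3}^*| = 801765089 - 1 = 801765088. (It is cyclic since any finite subgroup of the multiplicative group of a field is cyclic.)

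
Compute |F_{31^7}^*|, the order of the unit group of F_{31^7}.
|F_{31^7}^*| = 27512614110

F_{31^7} has 31^7 = 27512614111 elements; its multiplicative group consists of all nonzero elements, so |F_{31^7}^*| = 27512614111 - 1 = 27512614110. (It is cyclic since any finite subgroup of the multiplicative group of a field is cyclic.)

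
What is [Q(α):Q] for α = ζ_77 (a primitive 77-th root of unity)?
[Q(α):Q] = 60

The minimal polynomial of ζ_77 over Q is the 77-th cyclotomic polynomial Φ_77(x), which is irreducible over Q and has degree φ(77) = 60. Hence [Q(α):Q] = φ(77) = 60.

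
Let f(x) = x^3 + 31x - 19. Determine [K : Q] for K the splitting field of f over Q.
[K : Q] = 6

By the rational root test, any rational root of the monic integer polynomial f(x) = x^3 + 31x - 19 must be an integer dividing the constant term -19, i.e. one of ±{1, 19}. Evaluating: f(1) = 13, f(-1) = -51, f(19) = 7429, f(-19) = -7467; none is 0, so f has no rational root and is therefore irreducible over Q (a cubic with no linear factor over a field is irreducible). For an irreducible cubic, the Galois group is A_3 or S_3 according as the discriminant disc(f) = -4a^3 - 27b^2 = -4·(31)^3 - 27·(-19)^2 = -128911 is or is not a square in Q. Here disc(f) = -128911 is not a perfect square in Q, so the Galois group of f over Q is not contained in A_3 and must be all of S_3. The splitting field has degree |S_3| = 6 over Q, so [K : Q] = 6.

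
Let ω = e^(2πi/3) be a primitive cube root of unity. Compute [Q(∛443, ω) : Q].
[Q(∛443, ω) : Q] = 6

[Q(∛443):Q] = 3 (min poly x^3 - 443, irreducible since 443 is not a perfect cube). [Q(ω):Q] = 2 (min poly x^2 + x + 1). Since Q(∛443) ⊂ R and ω ∉ R, we have ω ∉ Q(∛443), so x^2 + x + 1 remains irreducible over Q(∛443) and [Q(∛443, ω) : Q(∛443)] = 2. By the tower law, [Q(∛443, ω) : Q] = 3 · 2 = 6. (In fact Q(∛443, ω) is the splitting field of x^3 - 443 over Q.)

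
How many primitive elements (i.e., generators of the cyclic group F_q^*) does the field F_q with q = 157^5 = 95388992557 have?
There are φ(95388992556) = 25821504000 primitive elements

F_q^* is cyclic of order q - 1 = 95388992556. A cyclic group of order m has exactly φ(m) generators. Here m = 95388992556 = 2^2 · 3 · 11 · 13 · 31 · 1793161, so the number of primitive elements is φ(95388992556) = 25821504000.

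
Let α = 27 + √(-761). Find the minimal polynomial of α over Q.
m_α(x) = x^2 - 54x + 1490

From α - 27 = √(-761), squaring gives (α - 27)^2 = -761, i.e. α^2 - 54α + 729 = -761, so α^2 - 54α + 1490 = 0. The discriminant of x^2 - 54x + 1490 is (-54)^2 - 4·(1490) = 2916 - 5960 = -3044, and 4·(-761) is not a perfect square in Q since -761 is squarefree and ≠ 1. Hence x^2 - 54x + 1490 is irreducible over Q and is the minimal polynomial of α.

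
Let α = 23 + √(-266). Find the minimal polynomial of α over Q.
m_α(x) = x^2 - 46x + 795

From α - 23 = √(-266), squaring gives (α - 23)^2 = -266, i.e. α^2 - 46α + 529 = -266, so α^2 - 46α + 795 = 0. The discriminant of x^2 - 46x + 795 is (-46)^2 - 4·(795) = 2116 - 3180 = -1064, and 4·(-266) is not a perfect square in Q since -266 is squarefree and ≠ 1. Hence x^2 - 46x + 795 is irreducible over Q and is the minimal polynomial of α.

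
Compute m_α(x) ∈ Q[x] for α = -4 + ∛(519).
m_α(x) = x^3 + 12x^2 + 48x - 455

Set β = α + 4 = ∛(519), so β^3 = 519. Then (α + 4)^3 - 519 = 0, i.e. α is a root of g(x) = (x + 4)^3 - 519 = x^3 + 12x^2 + 48x - 455. Since g(x) = h(x + 4) where h(x) = x^3 - 519, and h is irreducible over Q (because 519 is not a perfect cube, so h has no rational root, and a monic cubic with no rational root is irreducible), g is also irreducible (irreducibility is preserved under the substitution x → x + 4). Hence m_α(x) = x^3 + 12x^2 + 48x - 455.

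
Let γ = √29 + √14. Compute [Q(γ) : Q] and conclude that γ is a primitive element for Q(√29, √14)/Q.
[Q(γ) : Q] = 4 (equivalently, Q(γ) = Q(√29, √14))

Obviously Q(γ) ⊆ Q(√29, √14), and [Q(√29, √14):Q] = 4 (since 29, 14 are distinct squarefree integers > 1 with 406 not a perfect square). To show equality we compute the minimal polynomial of γ. From γ = √29 + √14: γ^2 = 29 + 2√(406) + 14 = 43 + 2√(406), so γ^2 - 43 = 2√(406); squaring, (γ^2 - 43)^2 = 4·406, i.e. γ^4 - 86γ^2 + 1849 - 1624 = 0, i.e. γ^4 - 86γ^2 + 225 = 0. So γ is a root of x^4 - 86x^2 + 225. This polynomial is irreducible over Q: it has no rational root (each ±√29 ± √14 is irrational), and any factorization into two quadratics over Q would force √(406) ∈ Q (pairing opposite roots) or √29, √14 ∈ Q (other pairings), all impossible. Hence [Q(γ):Q] = 4 = [Q(√29, √14):Q], so Q(γ) = Q(√29, √14).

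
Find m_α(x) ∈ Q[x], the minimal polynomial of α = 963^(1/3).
m_α(x) = x^3 - 963

α satisfies α^3 = 963, so x^3 - 963 annihilates α. By the rational root test, a rational root p/q (in lowest terms) of x^3 - 963 would satisfy p^3 = 963 q^3, forcing q = 1 and p^3 = 963; but 963 is not a perfect cube, contradiction. A monic cubic over Q with no rational root is irreducible (any nontrivial factorization would include a linear factor). Hence x^3 - 963 is the minimal polynomial of α, and in particular [Q(α):Q] = 3.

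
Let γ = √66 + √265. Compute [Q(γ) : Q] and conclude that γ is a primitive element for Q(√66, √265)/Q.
[Q(γ) : Q] = 4 (equivalently, Q(γ) = Q(√66, √265))

Obviously Q(γ) ⊆ Q(√66, √265), and [Q(√66, √265):Q] = 4 (since 66, 265 are distinct squarefree integers > 1 with 17490 not a perfect square). To show equality we compute the minimal polynomial of γ. From γ = √66 + √265: γ^2 = 66 + 2√(17490) + 265 = 331 + 2√(17490), so γ^2 - 331 = 2√(17490); squaring, (γ^2 - 331)^2 = 4·17490, i.e. γ^4 - 662γ^2 + 109561 - 69960 = 0, i.e. γ^4 - 662γ^2 + 39601 = 0. So γ is a root of x^4 - 662x^2 + 39601. This polynomial is irreducible over Q: it has no rational root (each ±√66 ± √265 is irrational), and any factorization into two quadratics over Q would force √(17490) ∈ Q (pairing opposite roots) or √66, √265 ∈ Q (other pairings), all impossible. Hence [Q(γ):Q] = 4 = [Q(√66, √265):Q], so Q(γ) = Q(√66, √265).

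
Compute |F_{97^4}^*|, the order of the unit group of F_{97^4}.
|F_{97^4}^*| = 88529280

F_{97^4} has 97^4 = 88529281 elements; its multiplicative group consists of all nonzero elements, so |F_{97^4}^*| = 88529281 - 1 = 88529280. (It is cyclic since any finite subgroup of the multiplicative group of a field is cyclic.)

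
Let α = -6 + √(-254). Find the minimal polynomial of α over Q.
m_α(x) = x^2 + 12x + 290

From α + 6 = √(-254), squaring gives (α + 6)^2 = -254, i.e. α^2 + 12α + 36 = -254, so α^2 + 12α + 290 = 0. The discriminant of x^2 + 12x + 290 is (12)^2 - 4·(290) = 144 - 1160 = -1016, and 4·(-254) is not a perfect square in Q since -254 is squarefree and ≠ 1. Hence x^2 + 12x + 290 is irreducible over Q and is the minimal polynomial of α.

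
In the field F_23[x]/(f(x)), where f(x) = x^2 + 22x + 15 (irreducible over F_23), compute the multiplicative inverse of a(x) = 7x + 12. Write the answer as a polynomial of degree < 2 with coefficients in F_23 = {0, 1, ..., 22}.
a(x)^(-1) ≡ 10x + 9 (mod f(x))

Since f is irreducible over F_23, F_23[x]/(f) is a field and a(x) ≠ 0 has an inverse. Apply the extended Euclidean algorithm to f(x) and a(x) in F_23[x]: f(x) = (10x + 9)·a(x) + (22). The last nonzero remainder is the constant 22 = gcd(f, a) in F_23. Back-substituting through the division chain expresses 22 = s(x)·a(x) + t(x)·f(x) with s(x) ≡ 13x + 14 (mod f), so (13x + 14)·a(x) ≡ 22 (mod f). Multiplying by 22^(-1) ≡ 22 in F_23 gives a(x)^(-1) ≡ 22·(13x + 14) ≡ 10x + 9 (mod f). Check: (7x + 12)·(10x + 9) = x^2 + 22x + 16 ≡ 1 (mod x^2 + 22x + 15).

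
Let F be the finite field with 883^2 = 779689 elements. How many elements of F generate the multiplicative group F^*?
There are φ(779688) = 193536 primitive elements

F_q^* is cyclic of order q - 1 = 779688. A cyclic group of order m has exactly φ(m) generators. Here m = 779688 = 2^3 · 3^2 · 7^2 · 13 · 17, so the number of primitive elements is φ(779688) = 193536.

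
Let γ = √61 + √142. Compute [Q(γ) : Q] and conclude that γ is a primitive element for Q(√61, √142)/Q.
[Q(γ) : Q] = 4 (equivalently, Q(γ) = Q(√61, √142))

Obviously Q(γ) ⊆ Q(√61, √142), and [Q(√61, √142):Q] = 4 (since 61, 142 are distinct squarefree integers > 1 with 8662 not a perfect square). To show equality we compute the minimal polynomial of γ. From γ = √61 + √142: γ^2 = 61 + 2√(8662) + 142 = 203 + 2√(8662), so γ^2 - 203 = 2√(8662); squaring, (γ^2 - 203)^2 = 4·8662, i.e. γ^4 - 406γ^2 + 41209 - 34648 = 0, i.e. γ^4 - 406γ^2 + 6561 = 0. So γ is a root of x^4 - 406x^2 + 6561. This polynomial is irreducible over Q: it has no rational root (each ±√61 ± √142 is irrational), and any factorization into two quadratics over Q would force √(8662) ∈ Q (pairing opposite roots) or √61, √142 ∈ Q (other pairings), all impossible. Hence [Q(γ):Q] = 4 = [Q(√61, √142):Q], so Q(γ) = Q(√61, √142).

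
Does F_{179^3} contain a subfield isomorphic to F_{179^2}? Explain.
No: F_{179^2} is not a subfield of F_{179^3}

F_{p^m} embeds in F_{p^n} iff m | n. Here 2 ∤ 3 (since 3 = 1·2 + 1 with remainder 1 ≠ 0), so F_{179^2} is not a subfield of F_{179^3}. Equivalently: if it were, the tower law would give 2 = [F_{179^2}:F_179] dividing [F_{179^3}:F_179] = 3, contradiction.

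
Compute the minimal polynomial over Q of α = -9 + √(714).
m_α(x) = x^2 + 18x - 633

From α + 9 = √(714), squaring gives (α + 9)^2 = 714, i.e. α^2 + 18α + 81 = 714, so α^2 + 18α - 633 = 0. The discriminant of x^2 + 18x - 633 is (18)^2 - 4·(-633) = 324 + 2532 = 2856, and 4·(714) is not a perfect square in Q since 714 is squarefree and ≠ 1. Hence x^2 + 18x - 633 is irreducible over Q and is the minimal polynomial of α.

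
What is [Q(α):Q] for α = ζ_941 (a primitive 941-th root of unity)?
[Q(α):Q] = 940

The minimal polynomial of ζ_941 over Q is the 941-th cyclotomic polynomial Φ_941(x), which is irreducible over Q and has degree φ(941) = 940. Hence [Q(α):Q] = φ(941) = 940.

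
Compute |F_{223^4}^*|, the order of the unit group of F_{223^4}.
|F_{223^4}^*| = 2472973440

F_{223^4} has 223^4 = 2472973441 elements; its multiplicative group consists of all nonzero elements, so |F_{223^4}^*| = 2472973441 - 1 = 2472973440. (It is cyclic since any finite subgroup of the multiplicative group of a field is cyclic.)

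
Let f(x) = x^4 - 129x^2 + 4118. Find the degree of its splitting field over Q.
[K : Q] = 4

Solving the quadratic in x^2: x^2 = (129 ± √(129^2 - 4·4118))/2 = (129 ± √169)/2 = (129 ± 13)/2, giving x^2 = 71 or x^2 = 58. So f(x) = (x^2 - 71)(x^2 - 58) and the roots of f are ±√71, ±√58. Hence the splitting field is K = Q(√71, √58). Since 71 and 58 are distinct squarefree integers > 1, their product 4118 is not a perfect square, so √58 ∉ Q(√71). By the tower law [K:Q] = [Q(√71,√58):Q(√71)] · [Q(√71):Q] = 2 · 2 = 4.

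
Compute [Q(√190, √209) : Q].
[Q(√190, √209) : Q] = 4

[Q(√190):Q] = 2 (min poly x^2 - 190, irreducible since 190 is squarefree > 1). For the top step, suppose √209 ∈ Q(√190), say √209 = c + d√190 with c, d ∈ Q. Squaring: 209 = c^2 + 190d^2 + 2cd√190. Since √190 ∉ Q this forces 2cd = 0. If d = 0 then √209 = c ∈ Q, contradicting 209 squarefree > 1. If c = 0 then 209 = 190d^2, so 190·209 = (190d)^2 is a perfect square in Q — but 190·209 = 39710 is not a perfect square (since 190 and 209 are distinct squarefree integers). Contradiction. Hence √209 ∉ Q(√190), so x^2 - 209 stays irreducible over Q(√190) and [Q(√190, √209) : Q(√190)] = 2. By the tower law, [Q(√190, √209) : Q] = 2 · 2 = 4.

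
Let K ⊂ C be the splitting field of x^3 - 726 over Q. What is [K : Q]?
[K : Q] = 6

The roots of x^3 - 726 are ∛726, ω∛726, ω^2∛726 where ω = e^(2πi/3) is a primitive cube root of unity, so K = Q(∛726, ω). Now [Q(∛726):Q] = 3 (since 726 is not a perfect cube, x^3 - 726 is irreducible) and [Q(ω):Q] = 2. Both 2 and 3 divide [K:Q], and [K:Q] ≤ 3·2 = 6, so [K:Q] = 6. (Equivalently: Q(∛726) ⊂ R but ω ∉ R, so [K : Q(∛726)] = 2.)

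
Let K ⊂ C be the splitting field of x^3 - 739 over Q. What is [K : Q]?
[K : Q] = 6

The roots of x^3 - 739 are ∛739, ω∛739, ω^2∛739 where ω = e^(2πi/3) is a primitive cube root of unity, so K = Q(∛739, ω). Now [Q(∛739):Q] = 3 (since 739 is not a perfect cube, x^3 - 739 is irreducible) and [Q(ω):Q] = 2. Both 2 and 3 divide [K:Q], and [K:Q] ≤ 3·2 = 6, so [K:Q] = 6. (Equivalently: Q(∛739) ⊂ R but ω ∉ R, so [K : Q(∛739)] = 2.)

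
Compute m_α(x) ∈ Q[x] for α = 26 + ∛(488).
m_α(x) = x^3 - 78x^2 + 2028x - 18064

Set β = α - 26 = ∛(488), so β^3 = 488. Then (α - 26)^3 - 488 = 0, i.e. α is a root of g(x) = (x - 26)^3 - 488 = x^3 - 78x^2 + 2028x - 18064. Since g(x) = h(x - 26) where h(x) = x^3 - 488, and h is irreducible over Q (because 488 is not a perfect cube, so h has no rational root, and a monic cubic with no rational root is irreducible), g is also irreducible (irreducibility is preserved under the substitution x → x - 26). Hence m_α(x) = x^3 - 78x^2 + 2028x - 18064.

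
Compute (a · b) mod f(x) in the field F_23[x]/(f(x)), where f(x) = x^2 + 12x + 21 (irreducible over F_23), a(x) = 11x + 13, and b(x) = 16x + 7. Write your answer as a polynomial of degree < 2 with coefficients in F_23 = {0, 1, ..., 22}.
a · b ≡ 13x + 6 (mod f(x))

Multiply in F_23[x]: a(x)·b(x) = (11x + 13)·(16x + 7) = 15x^2 + 9x + 22. This has degree ≥ 2, so divide by f(x) over F_23: 15x^2 + 9x + 22 = (15)·(x^2 + 12x + 21) + (13x + 6). Hence a·b ≡ 13x + 6 (mod f). (F_23[x]/(f) is a field with 23^2 = 529 elements since f is irreducible of degree 2.)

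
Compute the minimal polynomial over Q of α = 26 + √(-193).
m_α(x) = x^2 - 52x + 869

From α - 26 = √(-193), squaring gives (α - 26)^2 = -193, i.e. α^2 - 52α + 676 = -193, so α^2 - 52α + 869 = 0. The discriminant of x^2 - 52x + 869 is (-52)^2 - 4·(869) = 2704 - 3476 = -772, and 4·(-193) is not a perfect square in Q since -193 is squarefree and ≠ 1. Hence x^2 - 52x + 869 is irreducible over Q and is the minimal polynomial of α.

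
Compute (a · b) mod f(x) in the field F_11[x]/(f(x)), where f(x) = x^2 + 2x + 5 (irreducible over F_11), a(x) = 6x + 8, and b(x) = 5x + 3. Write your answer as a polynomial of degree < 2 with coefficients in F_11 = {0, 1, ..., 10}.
a · b ≡ 9x + 6 (mod f(x))

Multiply in F_11[x]: a(x)·b(x) = (6x + 8)·(5x + 3) = 8x^2 + 3x + 2. This has degree ≥ 2, so divide by f(x) over F_11: 8x^2 + 3x + 2 = (8)·(x^2 + 2x + 5) + (9x + 6). Hence a·b ≡ 9x + 6 (mod f). (F_11[x]/(f) is a field with 11^2 = 121 elements since f is irreducible of degree 2.)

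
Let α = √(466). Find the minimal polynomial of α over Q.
m_α(x) = x^2 - 466

α satisfies α^2 - 466 = 0, so x^2 - 466 annihilates α. Since d = 466 is squarefree and ≠ 1, it is not a perfect square in Q, so x^2 - 466 has no rational root and is therefore irreducible over Q (a degree-2 polynomial over a field is irreducible iff it has no root). Hence m_α(x) = x^2 - 466.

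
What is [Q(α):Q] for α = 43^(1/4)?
[Q(α):Q] = 4

α is a root of x^4 - 43. By Eisenstein's criterion at the prime p = 43 (which divides the constant term 43 but p^2 = 1849 does not, since 43 is squarefree), x^4 - 43 is irreducible over Q. Hence [Q(α):Q] = 4.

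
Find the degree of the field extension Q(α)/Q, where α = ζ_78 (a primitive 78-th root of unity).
[Q(α):Q] = 24

The minimal polynomial of ζ_78 over Q is the 78-th cyclotomic polynomial Φ_78(x), which is irreducible over Q and has degree φ(78) = 24. Hence [Q(α):Q] = φ(78) = 24.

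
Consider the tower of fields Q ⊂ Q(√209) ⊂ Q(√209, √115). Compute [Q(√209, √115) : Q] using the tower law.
[Q(√209, √115) : Q] = 4

[Q(√209):Q] = 2 (min poly x^2 - 209, irreducible since 209 is squarefree > 1). For the top step, suppose √115 ∈ Q(√209), say √115 = c + d√209 with c, d ∈ Q. Squaring: 115 = c^2 + 209d^2 + 2cd√209. Since √209 ∉ Q this forces 2cd = 0. If d = 0 then √115 = c ∈ Q, contradicting 115 squarefree > 1. If c = 0 then 115 = 209d^2, so 209·115 = (209d)^2 is a perfect square in Q — but 209·115 = 24035 is not a perfect square (since 209 and 115 are distinct squarefree integers). Contradiction. Hence √115 ∉ Q(√209), so x^2 - 115 stays irreducible over Q(√209) and [Q(√209, √115) : Q(√209)] = 2. By the tower law, [Q(√209, √115) : Q] = 2 · 2 = 4.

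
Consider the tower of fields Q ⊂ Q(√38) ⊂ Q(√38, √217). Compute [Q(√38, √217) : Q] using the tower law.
[Q(√38, √217) : Q] = 4

[Q(√38):Q] = 2 (min poly x^2 - 38, irreducible since 38 is squarefree > 1). For the top step, suppose √217 ∈ Q(√38), say √217 = c + d√38 with c, d ∈ Q. Squaring: 217 = c^2 + 38d^2 + 2cd√38. Since √38 ∉ Q this forces 2cd = 0. If d = 0 then √217 = c ∈ Q, contradicting 217 squarefree > 1. If c = 0 then 217 = 38d^2, so 38·217 = (38d)^2 is a perfect square in Q — but 38·217 = 8246 is not a perfect square (since 38 and 217 are distinct squarefree integers). Contradiction. Hence √217 ∉ Q(√38), so x^2 - 217 stays irreducible over Q(√38) and [Q(√38, √217) : Q(√38)] = 2. By the tower law, [Q(√38, √217) : Q] = 2 · 2 = 4.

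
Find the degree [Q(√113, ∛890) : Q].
[Q(√113, ∛890) : Q] = 6

Let L = Q(√113, ∛890). Since Q(√113) ⊂ L and [Q(√113):Q] = 2, the tower law gives 2 | [L:Q]. Likewise Q(∛890) ⊂ L with [Q(∛890):Q] = 3 (because 890 is not a perfect cube), so 3 | [L:Q]. As gcd(2,3) = 1, [L:Q] is divisible by 6. Conversely L is generated over Q by √113 and ∛890, so [L:Q] ≤ 2·3 = 6. Therefore [Q(√113, ∛890) : Q] = 6.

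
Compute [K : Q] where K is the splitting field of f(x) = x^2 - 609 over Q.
[K : Q] = 2

f(x) = x^2 - 609 factors as (x - √609)(x + √609). The splitting field is K = Q(√609). Since 609 is squarefree and > 1, it is not a perfect square, so x^2 - 609 is irreducible over Q and [Q(√609) : Q] = 2. Hence [K : Q] = 2.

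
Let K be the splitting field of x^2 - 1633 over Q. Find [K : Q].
[K : Q] = 2

f(x) = x^2 - 1633 factors as (x - √1633)(x + √1633). The splitting field is K = Q(√1633). Since 1633 is squarefree and > 1, it is not a perfect square, so x^2 - 1633 is irreducible over Q and [Q(√1633) : Q] = 2. Hence [K : Q] = 2.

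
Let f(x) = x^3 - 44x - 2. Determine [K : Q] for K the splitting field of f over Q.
[K : Q] = 6

By the rational root test, any rational root of the monic integer polynomial f(x) = x^3 - 44x - 2 must be an integer dividing the constant term -2, i.e. one of ±{1, 2}. Evaluating: f(1) = -45, f(-1) = 41, f(2) = -82, f(-2) = 78; none is 0, so f has no rational root and is therefore irreducible over Q (a cubic with no linear factor over a field is irreducible). For an irreducible cubic, the Galois group is A_3 or S_3 according as the discriminant disc(f) = -4a^3 - 27b^2 = -4·(-44)^3 - 27·(-2)^2 = 340628 is or is not a square in Q. Here disc(f) = 340628 is not a perfect square in Q, so the Galois group of f over Q is not contained in A_3 and must be all of S_3. The splitting field has degree |S_3| = 6 over Q, so [K : Q] = 6.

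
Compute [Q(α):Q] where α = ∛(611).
[Q(α):Q] = 3

The minimal polynomial of α is x^3 - 611, irreducible over Q since 611 is not a perfect cube (so x^3 - 611 has no rational root). Hence [Q(α):Q] = deg(m_α) = 3.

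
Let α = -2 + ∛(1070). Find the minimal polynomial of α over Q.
m_α(x) = x^3 + 6x^2 + 12x - 1062

Set β = α + 2 = ∛(1070), so β^3 = 1070. Then (α + 2)^3 - 1070 = 0, i.e. α is a root of g(x) = (x + 2)^3 - 1070 = x^3 + 6x^2 + 12x - 1062. Since g(x) = h(x + 2) where h(x) = x^3 - 1070, and h is irreducible over Q (because 1070 is not a perfect cube, so h has no rational root, and a monic cubic with no rational root is irreducible), g is also irreducible (irreducibility is preserved under the substitution x → x + 2). Hence m_α(x) = x^3 + 6x^2 + 12x - 1062.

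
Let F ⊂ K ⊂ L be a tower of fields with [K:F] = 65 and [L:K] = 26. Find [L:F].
[L:F] = 1690

The tower law says that for any tower of field extensions F ⊂ K ⊂ L with finite degrees, [L:F] = [L:K] · [K:F]. Here this gives [L:F] = 26 · 65 = 1690.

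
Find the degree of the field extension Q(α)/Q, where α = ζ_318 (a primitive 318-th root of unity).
[Q(α):Q] = 104

The minimal polynomial of ζ_318 over Q is the 318-th cyclotomic polynomial Φ_318(x), which is irreducible over Q and has degree φ(318) = 104. Hence [Q(α):Q] = φ(318) = 104.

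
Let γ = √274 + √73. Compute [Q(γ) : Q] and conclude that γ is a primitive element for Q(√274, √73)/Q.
[Q(γ) : Q] = 4 (equivalently, Q(γ) = Q(√274, √73))

Obviously Q(γ) ⊆ Q(√274, √73), and [Q(√274, √73):Q] = 4 (since 274, 73 are distinct squarefree integers > 1 with 20002 not a perfect square). To show equality we compute the minimal polynomial of γ. From γ = √274 + √73: γ^2 = 274 + 2√(20002) + 73 = 347 + 2√(20002), so γ^2 - 347 = 2√(20002); squaring, (γ^2 - 347)^2 = 4·20002, i.e. γ^4 - 694γ^2 + 120409 - 80008 = 0, i.e. γ^4 - 694γ^2 + 40401 = 0. So γ is a root of x^4 - 694x^2 + 40401. This polynomial is irreducible over Q: it has no rational root (each ±√274 ± √73 is irrational), and any factorization into two quadratics over Q would force √(20002) ∈ Q (pairing opposite roots) or √274, √73 ∈ Q (other pairings), all impossible. Hence [Q(γ):Q] = 4 = [Q(√274, √73):Q], so Q(γ) = Q(√274, √73).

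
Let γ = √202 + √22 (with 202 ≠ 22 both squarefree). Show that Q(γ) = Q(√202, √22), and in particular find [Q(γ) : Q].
[Q(γ) : Q] = 4 (equivalently, Q(γ) = Q(√202, √22))

Obviously Q(γ) ⊆ Q(√202, √22), and [Q(√202, √22):Q] = 4 (since 202, 22 are distinct squarefree integers > 1 with 4444 not a perfect square). To show equality we compute the minimal polynomial of γ. From γ = √202 + √22: γ^2 = 202 + 2√(4444) + 22 = 224 + 2√(4444), so γ^2 - 224 = 2√(4444); squaring, (γ^2 - 224)^2 = 4·4444, i.e. γ^4 - 448γ^2 + 50176 - 17776 = 0, i.e. γ^4 - 448γ^2 + 32400 = 0. So γ is a root of x^4 - 448x^2 + 32400. This polynomial is irreducible over Q: it has no rational root (each ±√202 ± √22 is irrational), and any factorization into two quadratics over Q would force √(4444) ∈ Q (pairing opposite roots) or √202, √22 ∈ Q (other pairings), all impossible. Hence [Q(γ):Q] = 4 = [Q(√202, √22):Q], so Q(γ) = Q(√202, √22).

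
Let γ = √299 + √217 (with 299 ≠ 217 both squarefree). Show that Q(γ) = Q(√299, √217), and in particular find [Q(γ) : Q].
[Q(γ) : Q] = 4 (equivalently, Q(γ) = Q(√299, √217))

Obviously Q(γ) ⊆ Q(√299, √217), and [Q(√299, √217):Q] = 4 (since 299, 217 are distinct squarefree integers > 1 with 64883 not a perfect square). To show equality we compute the minimal polynomial of γ. From γ = √299 + √217: γ^2 = 299 + 2√(64883) + 217 = 516 + 2√(64883), so γ^2 - 516 = 2√(64883); squaring, (γ^2 - 516)^2 = 4·64883, i.e. γ^4 - 1032γ^2 + 266256 - 259532 = 0, i.e. γ^4 - 1032γ^2 + 6724 = 0. So γ is a root of x^4 - 1032x^2 + 6724. This polynomial is irreducible over Q: it has no rational root (each ±√299 ± √217 is irrational), and any factorization into two quadratics over Q would force √(64883) ∈ Q (pairing opposite roots) or √299, √217 ∈ Q (other pairings), all impossible. Hence [Q(γ):Q] = 4 = [Q(√299, √217):Q], so Q(γ) = Q(√299, √217).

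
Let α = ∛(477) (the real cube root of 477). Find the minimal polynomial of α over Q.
m_α(x) = x^3 - 477

α satisfies α^3 = 477, so x^3 - 477 annihilates α. By the rational root test, a rational root p/q (in lowest terms) of x^3 - 477 would satisfy p^3 = 477 q^3, forcing q = 1 and p^3 = 477; but 477 is not a perfect cube, contradiction. A monic cubic over Q with no rational root is irreducible (any nontrivial factorization would include a linear factor). Hence x^3 - 477 is the minimal polynomial of α, and in particular [Q(α):Q] = 3.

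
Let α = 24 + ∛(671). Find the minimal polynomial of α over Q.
m_α(x) = x^3 - 72x^2 + 1728x - 14495

Set β = α - 24 = ∛(671), so β^3 = 671. Then (α - 24)^3 - 671 = 0, i.e. α is a root of g(x) = (x - 24)^3 - 671 = x^3 - 72x^2 + 1728x - 14495. Since g(x) = h(x - 24) where h(x) = x^3 - 671, and h is irreducible over Q (because 671 is not a perfect cube, so h has no rational root, and a monic cubic with no rational root is irreducible), g is also irreducible (irreducibility is preserved under the substitution x → x - 24). Hence m_α(x) = x^3 - 72x^2 + 1728x - 14495.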